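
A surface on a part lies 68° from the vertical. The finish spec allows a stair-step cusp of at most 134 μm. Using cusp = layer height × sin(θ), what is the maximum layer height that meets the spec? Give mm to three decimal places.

sin(68°) = 0.9272; t_max = 0.134/0.9272 = 0.145 mm.

0.145 mm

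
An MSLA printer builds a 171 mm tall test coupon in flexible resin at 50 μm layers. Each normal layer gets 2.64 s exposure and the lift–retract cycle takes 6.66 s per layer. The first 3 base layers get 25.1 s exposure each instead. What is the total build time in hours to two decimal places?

8.85 hours

Layer count = ceil(171 / 0.05) = 3420.
Burn-in layers = 3 × (25.1 + 6.66) = 95.28 s.
Remaining layers: 3417 × (2.64 + 6.66) → 31778.1 s.
Sum: 95.28 + 31778.1 = 31873.38 s → 8.85 hours.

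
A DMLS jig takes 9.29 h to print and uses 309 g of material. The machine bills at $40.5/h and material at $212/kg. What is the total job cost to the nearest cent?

$441.75

Machine cost: 40.5 × 9.29 → $376.245.
Material cost = 212 × 309/1000 = $65.508.
Job cost: 376.245 + 65.508 = 441.753 ≈ $441.75.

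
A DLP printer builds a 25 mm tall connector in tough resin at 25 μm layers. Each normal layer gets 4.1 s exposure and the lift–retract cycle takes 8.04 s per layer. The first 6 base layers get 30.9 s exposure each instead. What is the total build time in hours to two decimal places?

Number of layers: 25 / 0.025 → 1000 (rounded up).
Burn-in layers: 6 × (30.9 + 8.04) → 233.64 s.
Regular layers = 994 × (4.1 + 8.04) = 12067.16 s.
Total = 233.64 + 12067.16 = 12300.8 s = 3.42 hours.

3.42 hours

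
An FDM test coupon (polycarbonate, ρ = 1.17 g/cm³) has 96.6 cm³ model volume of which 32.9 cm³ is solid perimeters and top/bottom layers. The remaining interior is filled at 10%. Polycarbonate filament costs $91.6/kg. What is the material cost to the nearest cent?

$4.21

Infill region: 96.6 − 32.9 → 63.7 cm³.
Deposited infill = 0.10 × 63.7, so 6.37 cm³.
Total extruded: 32.9 + 6.37 → 39.27 cm³.
Mass = 39.27 × 1.17, so 45.9459 g.
At $91.6/kg: 45.9459/1000 × 91.6 = $4.21.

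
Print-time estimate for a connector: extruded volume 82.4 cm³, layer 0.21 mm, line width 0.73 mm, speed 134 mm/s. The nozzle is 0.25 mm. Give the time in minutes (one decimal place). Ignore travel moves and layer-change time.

Extrusion cross-section = 0.21 × 0.73 = 0.1533 mm².
Path length: 82400 mm³ / 0.1533 mm² → 537508.2 mm.
Extrusion time = 537508.2 / 134 = 4011.3 s.
In the requested units: 4011.3 s = 66.9 minutes.

66.9 minutes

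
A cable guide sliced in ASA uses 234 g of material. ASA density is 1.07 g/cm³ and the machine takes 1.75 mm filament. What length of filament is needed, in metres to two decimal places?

90.92 m

Volume = 234 g / 1.07 g·cm⁻³ = 218.6916 cm³ = 218691.6 mm³.
A = π r² = π × 0.875² = 2.4053 mm².
L = V/A = 218691.6/2.4053 = 90920.72 mm → 90.92 m.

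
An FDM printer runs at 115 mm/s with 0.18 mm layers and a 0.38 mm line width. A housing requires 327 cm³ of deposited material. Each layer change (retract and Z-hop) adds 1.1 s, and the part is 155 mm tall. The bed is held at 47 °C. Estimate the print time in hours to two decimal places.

11.81 hours

Line area = 0.18 × 0.38 = 0.0684 mm².
Total extruded path = 327000/0.0684 = 4780701.8 mm.
Print-move time: 4780701.8 / 115 → 41571.3 s.
Layer count = ceil(155 / 0.18) = 862.
Z-hop total = 862 × 1.1 = 948.2 s.
Total = 41571.3 + 948.2 = 42519.5 s = 11.81 hours.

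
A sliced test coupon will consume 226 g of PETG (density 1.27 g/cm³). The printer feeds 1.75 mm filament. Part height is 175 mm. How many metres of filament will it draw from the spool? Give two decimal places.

Volume = 226 g / 1.27 g·cm⁻³ = 177.9528 cm³ = 177952.8 mm³.
A = π r² = π × 0.875² = 2.4053 mm².
Length = 177952.8 / 2.4053 = 73983.62 mm = 73.98 m.

73.98 m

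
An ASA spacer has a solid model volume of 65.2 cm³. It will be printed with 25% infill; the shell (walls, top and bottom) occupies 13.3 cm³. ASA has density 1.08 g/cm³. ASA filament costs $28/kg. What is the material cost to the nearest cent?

$0.79

Interior volume = 65.2 − 13.3, so 51.9 cm³.
Infill deposited: 0.25 × 51.9 → 12.975 cm³.
Total printed volume = 13.3 + 12.975, so 26.275 cm³.
Mass = 26.275 × 1.08, so 28.377 g.
Cost = 28.377 g / 1000 × $28/kg = $0.79.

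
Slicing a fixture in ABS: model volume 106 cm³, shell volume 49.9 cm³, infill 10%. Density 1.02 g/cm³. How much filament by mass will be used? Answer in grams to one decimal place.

Volume inside the shell = 106 − 49.9, so 56.1 cm³.
Infill deposited: 0.10 × 56.1 → 5.61 cm³.
Total printed volume = 49.9 + 5.61 = 55.51 cm³.
Mass = 55.51 × 1.02 = 56.6202 g.

56.6 g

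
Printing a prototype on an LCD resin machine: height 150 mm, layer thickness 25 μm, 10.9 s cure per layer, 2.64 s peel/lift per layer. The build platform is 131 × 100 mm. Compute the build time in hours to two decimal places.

22.57 hours

Layer count = ceil(150 / 0.025) = 6000.
Each layer takes = 10.9 + 2.64 = 13.54 s.
Total = 6000 × 13.54 = 81240 s = 22.57 hours.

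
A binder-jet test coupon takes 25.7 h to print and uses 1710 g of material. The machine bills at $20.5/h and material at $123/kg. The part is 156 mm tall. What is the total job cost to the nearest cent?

Machine-time cost = 20.5 × 25.7, so $526.85.
Material charge: 123 × 1710/1000 → $210.33.
Total = 526.85 + 210.33 = $737.18.

$737.18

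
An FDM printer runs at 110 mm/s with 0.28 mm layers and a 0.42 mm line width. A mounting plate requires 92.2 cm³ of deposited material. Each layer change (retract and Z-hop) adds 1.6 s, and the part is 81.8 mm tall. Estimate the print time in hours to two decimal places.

Bead cross-section: 0.28 × 0.42 → 0.1176 mm².
Path length: 92200 mm³ / 0.1176 mm² → 784013.6 mm.
Extrusion time = 784013.6 / 110, so 7127.4 s.
Layer count = ceil(81.8 / 0.28) = 293.
Layer-change overhead = 293 × 1.6 = 468.8 s.
Altogether 7127.4 + 468.8 = 7596.2 s, i.e. 2.11 hours.

2.11 hours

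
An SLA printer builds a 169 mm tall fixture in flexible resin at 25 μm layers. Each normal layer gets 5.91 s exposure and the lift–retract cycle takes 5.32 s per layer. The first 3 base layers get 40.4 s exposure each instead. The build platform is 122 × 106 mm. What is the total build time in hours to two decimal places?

Layer count = ceil(169 / 0.025) = 6760.
Bottom layers = 3 × (40.4 + 5.32) = 137.16 s.
Normal layers = 6757 × (5.91 + 5.32) = 75881.11 s.
Total = 137.16 + 75881.11 = 76018.27 s = 21.12 hours.

21.12 hours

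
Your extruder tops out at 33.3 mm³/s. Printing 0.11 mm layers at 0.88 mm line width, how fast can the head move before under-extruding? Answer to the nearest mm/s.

A: 0.11 × 0.88 → 0.0968 mm².
Max speed = 33.3 / 0.0968 = 344.01 ≈ 344 mm/s.

344 mm/s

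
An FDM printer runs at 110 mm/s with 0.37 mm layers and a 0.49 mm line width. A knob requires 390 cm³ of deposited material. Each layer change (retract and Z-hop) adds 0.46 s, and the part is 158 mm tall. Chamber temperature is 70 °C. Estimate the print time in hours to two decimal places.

5.49 hours

Extrusion cross-section: 0.37 × 0.49 → 0.1813 mm².
Toolpath length = 390 cm³ / 0.1813 mm² = 390000 / 0.1813 = 2151130.7 mm.
Print-move time: 2151130.7 / 110 → 19555.7 s.
Layers = ⌈158/0.37⌉ = 428.
Z-hop total = 428 × 0.46, so 196.88 s.
Total = 19555.7 + 196.88 = 19752.58 s = 5.49 hours.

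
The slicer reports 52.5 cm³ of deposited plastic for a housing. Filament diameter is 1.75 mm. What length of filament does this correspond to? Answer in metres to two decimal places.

21.83 m

A = π r² = π × 0.875² = 2.4053 mm².
L = 52500 mm³ / 2.4053 mm² = 21826.8 mm, i.e. 21.83 m.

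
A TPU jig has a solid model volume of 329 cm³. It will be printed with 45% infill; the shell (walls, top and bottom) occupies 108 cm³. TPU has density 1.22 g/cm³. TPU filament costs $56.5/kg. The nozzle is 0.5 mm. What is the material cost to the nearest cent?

$14.30

Volume inside the shell = 329 − 108 = 221 cm³.
Deposited infill = 0.45 × 221 = 99.45 cm³.
Total printed volume = 108 + 99.45, so 207.45 cm³.
Mass: 207.45 × 1.22 → 253.089 g.
At $56.5/kg: 253.089/1000 × 56.5 = $14.30.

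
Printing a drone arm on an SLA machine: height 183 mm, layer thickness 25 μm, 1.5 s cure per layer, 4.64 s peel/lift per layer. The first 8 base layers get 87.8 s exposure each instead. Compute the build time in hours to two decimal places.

12.68 hours

Layers = ⌈183/0.025⌉ = 7320.
Base layers = 8 × (87.8 + 4.64) = 739.52 s.
Regular layers = 7312 × (1.5 + 4.64), so 44895.68 s.
Sum: 739.52 + 44895.68 = 45635.2 s → 12.68 hours.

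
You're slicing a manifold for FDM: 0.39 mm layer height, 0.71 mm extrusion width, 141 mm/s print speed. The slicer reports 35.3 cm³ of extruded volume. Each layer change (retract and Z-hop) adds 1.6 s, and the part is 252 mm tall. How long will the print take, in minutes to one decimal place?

32.3 minutes

Extrusion cross-section = 0.39 × 0.71, so 0.2769 mm².
Path length: 35300 mm³ / 0.2769 mm² → 127482.8 mm.
Print-move time = 127482.8 / 141 = 904.1 s.
Layers = ⌈252/0.39⌉ = 647.
Layer-change overhead = 647 × 1.6, so 1035.2 s.
Total = 904.1 + 1035.2 = 1939.3 s = 32.3 minutes.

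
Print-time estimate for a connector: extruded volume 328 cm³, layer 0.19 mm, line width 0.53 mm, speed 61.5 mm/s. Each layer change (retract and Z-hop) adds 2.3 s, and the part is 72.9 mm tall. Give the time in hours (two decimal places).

Bead cross-section = 0.19 × 0.53 = 0.1007 mm².
Toolpath length = 328 cm³ / 0.1007 mm² = 328000 / 0.1007 = 3257199.6 mm.
Print-move time: 3257199.6 / 61.5 → 52962.6 s.
Number of layers: 72.9 / 0.19 → 384 (rounded up).
Z-hop total: 384 × 2.3 → 883.2 s.
Total = 52962.6 + 883.2 = 53845.8 s = 14.96 hours.

14.96 hours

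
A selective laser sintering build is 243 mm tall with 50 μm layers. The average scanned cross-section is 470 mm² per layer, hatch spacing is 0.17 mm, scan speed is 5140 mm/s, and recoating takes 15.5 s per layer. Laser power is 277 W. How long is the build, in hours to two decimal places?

21.65 hours

Layer count = ceil(243 / 0.05) = 4860.
Per-layer scan distance = 470 / 0.17, so 2764.7 mm.
Laser time per layer = 2764.7 / 5140 = 0.5379 s.
Per-layer time: 0.5379 + 15.5 → 16.0379 s.
Build time = 4860 × 16.0379 = 77944.194 s = 21.65 hours.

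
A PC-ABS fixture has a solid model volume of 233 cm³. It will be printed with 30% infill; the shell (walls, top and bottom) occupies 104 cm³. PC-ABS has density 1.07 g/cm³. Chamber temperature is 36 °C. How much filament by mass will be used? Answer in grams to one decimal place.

152.7 g

Volume inside the shell: 233 − 104 → 129 cm³.
Deposited infill = 0.30 × 129, so 38.7 cm³.
Total extruded = 104 + 38.7, so 142.7 cm³.
Mass: 142.7 × 1.07 → 152.689 g.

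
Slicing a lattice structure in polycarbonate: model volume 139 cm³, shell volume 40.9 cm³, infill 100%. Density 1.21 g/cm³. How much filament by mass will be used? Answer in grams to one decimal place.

Volume inside the shell = 139 − 40.9 = 98.1 cm³.
Deposited infill: 1.00 × 98.1 → 98.1 cm³.
Deposited volume: 40.9 + 98.1 → 139 cm³.
Mass = 139 × 1.21, so 168.19 g.

168.2 g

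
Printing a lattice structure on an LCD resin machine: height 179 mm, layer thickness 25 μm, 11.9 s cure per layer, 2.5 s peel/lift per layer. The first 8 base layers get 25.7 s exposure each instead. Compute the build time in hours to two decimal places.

28.67 hours

Layers = ⌈179/0.025⌉ = 7160.
Bottom layers: 8 × (25.7 + 2.5) → 225.6 s.
Regular layers = 7152 × (11.9 + 2.5), so 102988.8 s.
Total = 225.6 + 102988.8 = 103214.4 s = 28.67 hours.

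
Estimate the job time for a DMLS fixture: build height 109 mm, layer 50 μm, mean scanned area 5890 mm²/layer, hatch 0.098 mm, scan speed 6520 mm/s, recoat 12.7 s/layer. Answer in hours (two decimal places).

13.27 hours

Layer count = ceil(109 / 0.05) = 2180.
Scan path per layer = 5890 / 0.098 = 60102 mm.
Scan time per layer: 60102 / 6520 → 9.2181 s.
Time per layer = 9.2181 + 12.7 = 21.9181 s.
Total: 2180 × 21.9181 s = 47781.458 s → 13.27 hours.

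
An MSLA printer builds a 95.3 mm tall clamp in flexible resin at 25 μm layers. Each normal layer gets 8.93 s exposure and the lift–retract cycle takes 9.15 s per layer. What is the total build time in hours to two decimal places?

Layer count = ceil(95.3 / 0.025) = 3812.
Cycle time = 8.93 + 9.15, so 18.08 s.
Build time: 3812 × 18.08 s = 68920.96 s, i.e. 19.14 hours.

19.14 hours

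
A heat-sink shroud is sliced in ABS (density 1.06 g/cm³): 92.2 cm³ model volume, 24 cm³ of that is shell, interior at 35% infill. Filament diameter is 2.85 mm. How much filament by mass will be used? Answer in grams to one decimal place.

50.7 g

Volume inside the shell: 92.2 − 24 → 68.2 cm³.
Infill volume = 0.35 × 68.2 = 23.87 cm³.
Deposited volume = 24 + 23.87, so 47.87 cm³.
Mass = 47.87 × 1.06 = 50.7422 g.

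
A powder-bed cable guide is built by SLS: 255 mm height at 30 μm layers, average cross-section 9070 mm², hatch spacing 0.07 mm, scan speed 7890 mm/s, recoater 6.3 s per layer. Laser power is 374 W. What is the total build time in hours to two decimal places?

Layers = ⌈255/0.03⌉ = 8500.
Hatch length per layer: 9070 / 0.07 → 129571.4 mm.
Scan time per layer = 129571.4 / 7890 = 16.4222 s.
Layer cycle = 16.4222 + 6.3, so 22.7222 s.
8500 layers × 22.7222 s/layer = 193138.7 s, i.e. 53.65 hours.

53.65 hours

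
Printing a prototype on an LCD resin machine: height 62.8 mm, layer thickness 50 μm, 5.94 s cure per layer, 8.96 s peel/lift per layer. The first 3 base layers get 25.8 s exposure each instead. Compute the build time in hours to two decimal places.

5.21 hours

Layer count = ceil(62.8 / 0.05) = 1256.
Bottom layers = 3 × (25.8 + 8.96), so 104.28 s.
Regular layers = 1253 × (5.94 + 8.96) = 18669.7 s.
Sum: 104.28 + 18669.7 = 18773.98 s → 5.21 hours.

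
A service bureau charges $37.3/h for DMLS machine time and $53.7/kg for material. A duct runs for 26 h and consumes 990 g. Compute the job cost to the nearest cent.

Time charge: 37.3 × 26 → $969.80.
Feedstock cost = 53.7 × 990/1000, so $53.163.
Total = 969.80 + 53.163 = 1022.963 ≈ $1022.96.

$1022.96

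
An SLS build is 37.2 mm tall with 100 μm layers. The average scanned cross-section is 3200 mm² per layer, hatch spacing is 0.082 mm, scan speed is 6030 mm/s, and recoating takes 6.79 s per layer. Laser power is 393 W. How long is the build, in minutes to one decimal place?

82.2 minutes

Layer count = ceil(37.2 / 0.1) = 372.
Per-layer scan distance = 3200 / 0.082 = 39024.4 mm.
Scan time per layer = 39024.4 / 6030, so 6.4717 s.
Per-layer time = 6.4717 + 6.79, so 13.2617 s.
Total: 372 × 13.2617 s = 4933.3524 s → 82.2 minutes.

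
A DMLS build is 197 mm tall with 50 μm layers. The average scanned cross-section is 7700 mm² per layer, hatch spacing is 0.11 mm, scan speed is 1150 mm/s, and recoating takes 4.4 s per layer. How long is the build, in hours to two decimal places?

Number of layers: 197 / 0.05 → 3940 (rounded up).
Scan path per layer = 7700 / 0.11 = 70000 mm.
Per-layer scan time = 70000 / 1150, so 60.8696 s.
Layer cycle = 60.8696 + 4.4, so 65.2696 s.
Build time = 3940 × 65.2696 = 257162.224 s = 71.43 hours.

71.43 hours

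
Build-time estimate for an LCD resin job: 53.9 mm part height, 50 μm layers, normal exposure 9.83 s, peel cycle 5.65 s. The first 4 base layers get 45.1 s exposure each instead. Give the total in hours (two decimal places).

4.67 hours

Layer count = ceil(53.9 / 0.05) = 1078.
Bottom layers = 4 × (45.1 + 5.65), so 203 s.
Remaining layers = 1074 × (9.83 + 5.65), so 16625.52 s.
Sum: 203 + 16625.52 = 16828.52 s → 4.67 hours.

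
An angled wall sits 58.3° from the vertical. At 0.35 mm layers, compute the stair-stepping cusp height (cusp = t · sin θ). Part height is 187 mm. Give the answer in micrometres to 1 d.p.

297.8 μm

sin(58.3°) = 0.8508, so cusp = 0.35 × 0.8508 = 0.29778 mm → 297.8 μm.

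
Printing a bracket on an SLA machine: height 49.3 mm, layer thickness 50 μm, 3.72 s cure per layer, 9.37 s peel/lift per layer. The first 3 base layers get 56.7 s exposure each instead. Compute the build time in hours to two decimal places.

3.63 hours

Layers = ⌈49.3/0.05⌉ = 986.
Burn-in layers = 3 × (56.7 + 9.37) = 198.21 s.
Normal layers = 983 × (3.72 + 9.37) = 12867.47 s.
Sum: 198.21 + 12867.47 = 13065.68 s → 3.63 hours.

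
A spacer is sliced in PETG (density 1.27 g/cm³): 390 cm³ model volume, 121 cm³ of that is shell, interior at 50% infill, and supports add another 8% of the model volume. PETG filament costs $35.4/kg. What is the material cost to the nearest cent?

$12.89

Volume inside the shell = 390 − 121, so 269 cm³.
Deposited infill = 0.50 × 269, so 134.5 cm³.
Support = 0.08 × 390 = 31.2 cm³.
Total printed volume: 121 + 134.5 + 31.2 → 286.7 cm³.
Mass = 286.7 × 1.27, so 364.109 g.
Cost = 364.109 g / 1000 × $35.4/kg = $12.89.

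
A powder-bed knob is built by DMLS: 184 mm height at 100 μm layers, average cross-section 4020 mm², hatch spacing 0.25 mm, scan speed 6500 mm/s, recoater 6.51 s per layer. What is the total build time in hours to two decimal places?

Layer count = ceil(184 / 0.1) = 1840.
Per-layer scan distance = 4020 / 0.25 = 16080 mm.
Per-layer scan time = 16080 / 6500, so 2.4738 s.
Time per layer: 2.4738 + 6.51 → 8.9838 s.
Build time = 1840 × 8.9838 = 16530.192 s = 4.59 hours.

4.59 hours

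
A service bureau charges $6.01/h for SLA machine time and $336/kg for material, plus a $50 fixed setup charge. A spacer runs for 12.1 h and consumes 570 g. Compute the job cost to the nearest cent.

$314.24

Machine cost = 6.01 × 12.1 = $72.721.
Material cost = 336 × 570/1000 = $191.52.
Adding setup: 72.721 + 191.52 + 50 → 314.241 ≈ $314.24.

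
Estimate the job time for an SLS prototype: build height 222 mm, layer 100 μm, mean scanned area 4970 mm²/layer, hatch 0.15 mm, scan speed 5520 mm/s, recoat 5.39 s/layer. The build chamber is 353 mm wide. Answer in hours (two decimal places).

Number of layers: 222 / 0.1 → 2220 (rounded up).
Per-layer scan distance = 4970 / 0.15 = 33133.3 mm.
Laser time per layer: 33133.3 / 5520 → 6.0024 s.
Layer cycle = 6.0024 + 5.39, so 11.3924 s.
Build time = 2220 × 11.3924 = 25291.128 s = 7.03 hours.

7.03 hours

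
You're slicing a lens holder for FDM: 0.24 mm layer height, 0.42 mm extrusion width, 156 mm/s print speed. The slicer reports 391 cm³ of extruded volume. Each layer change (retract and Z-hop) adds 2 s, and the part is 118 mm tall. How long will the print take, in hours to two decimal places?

Extrusion cross-section = 0.24 × 0.42 = 0.1008 mm².
Toolpath length = 391 cm³ / 0.1008 mm² = 391000 / 0.1008 = 3878968.3 mm.
Extrusion time = 3878968.3 / 156, so 24865.2 s.
Layer count = ceil(118 / 0.24) = 492.
Layer-change overhead = 492 × 2 = 984 s.
Total = 24865.2 + 984 = 25849.2 s = 7.18 hours.

7.18 hours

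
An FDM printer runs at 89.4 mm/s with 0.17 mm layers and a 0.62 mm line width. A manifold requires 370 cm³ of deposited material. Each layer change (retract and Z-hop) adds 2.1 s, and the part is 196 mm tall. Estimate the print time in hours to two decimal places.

11.58 hours

Bead cross-section = 0.17 × 0.62 = 0.1054 mm².
Path length: 370000 mm³ / 0.1054 mm² → 3510436.4 mm.
Extrusion time = 3510436.4 / 89.4 = 39266.6 s.
Layers = ⌈196/0.17⌉ = 1153.
Layer-change overhead = 1153 × 2.1, so 2421.3 s.
Altogether 39266.6 + 2421.3 = 41687.9 s, i.e. 11.58 hours.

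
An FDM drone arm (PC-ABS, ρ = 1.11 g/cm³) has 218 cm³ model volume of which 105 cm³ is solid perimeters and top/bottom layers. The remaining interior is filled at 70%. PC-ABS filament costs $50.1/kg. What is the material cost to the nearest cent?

$10.24

Volume inside the shell = 218 − 105, so 113 cm³.
Infill deposited = 0.70 × 113, so 79.1 cm³.
Total extruded = 105 + 79.1 = 184.1 cm³.
Mass = 184.1 × 1.11, so 204.351 g.
At $50.1/kg: 204.351/1000 × 50.1 = $10.24.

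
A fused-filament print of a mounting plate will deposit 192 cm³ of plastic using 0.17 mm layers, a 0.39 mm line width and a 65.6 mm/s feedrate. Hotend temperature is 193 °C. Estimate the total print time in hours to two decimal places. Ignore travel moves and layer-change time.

12.26 hours

Extrusion cross-section = 0.17 × 0.39, so 0.0663 mm².
Path length: 192000 mm³ / 0.0663 mm² → 2895927.6 mm.
Extrusion time = 2895927.6 / 65.6 = 44145.2 s.
In the requested units: 44145.2 s = 12.26 hours.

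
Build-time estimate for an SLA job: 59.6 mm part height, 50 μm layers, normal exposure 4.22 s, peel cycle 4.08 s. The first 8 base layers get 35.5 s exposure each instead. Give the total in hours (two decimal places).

Number of layers: 59.6 / 0.05 → 1192 (rounded up).
Burn-in layers = 8 × (35.5 + 4.08), so 316.64 s.
Regular layers: 1184 × (4.22 + 4.08) → 9827.2 s.
Sum: 316.64 + 9827.2 = 10143.84 s → 2.82 hours.

2.82 hours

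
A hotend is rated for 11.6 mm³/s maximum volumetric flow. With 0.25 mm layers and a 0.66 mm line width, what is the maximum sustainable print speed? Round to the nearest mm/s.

Bead cross-section: 0.25 × 0.66 → 0.165 mm².
Max speed = 11.6 / 0.165 = 70.30 ≈ 70 mm/s.

70 mm/s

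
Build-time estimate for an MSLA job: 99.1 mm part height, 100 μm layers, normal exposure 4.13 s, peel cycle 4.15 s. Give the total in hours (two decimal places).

Number of layers: 99.1 / 0.1 → 991 (rounded up).
Cycle time = 4.13 + 4.15, so 8.28 s.
Total = 991 × 8.28 = 8205.48 s = 2.28 hours.

2.28 hours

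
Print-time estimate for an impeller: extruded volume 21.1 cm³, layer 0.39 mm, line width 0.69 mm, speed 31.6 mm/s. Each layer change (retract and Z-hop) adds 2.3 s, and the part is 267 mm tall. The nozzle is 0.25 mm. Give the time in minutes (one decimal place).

Bead cross-section = 0.39 × 0.69, so 0.2691 mm².
Toolpath length = 21.1 cm³ / 0.2691 mm² = 21100 / 0.2691 = 78409.5 mm.
Extrusion time = 78409.5 / 31.6, so 2481.3 s.
Layer count = ceil(267 / 0.39) = 685.
Z-hop total = 685 × 2.3 = 1575.5 s.
Total = 2481.3 + 1575.5 = 4056.8 s = 67.6 minutes.

67.6 minutes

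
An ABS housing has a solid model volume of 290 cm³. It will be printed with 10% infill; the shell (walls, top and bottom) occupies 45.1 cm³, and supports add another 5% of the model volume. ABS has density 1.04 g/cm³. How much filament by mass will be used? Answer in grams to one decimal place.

Volume inside the shell: 290 − 45.1 → 244.9 cm³.
Deposited infill = 0.10 × 244.9, so 24.49 cm³.
Support: 0.05 × 290 → 14.5 cm³.
Total printed volume = 45.1 + 24.49 + 14.5, so 84.09 cm³.
Mass: 84.09 × 1.04 → 87.4536 g.

87.5 g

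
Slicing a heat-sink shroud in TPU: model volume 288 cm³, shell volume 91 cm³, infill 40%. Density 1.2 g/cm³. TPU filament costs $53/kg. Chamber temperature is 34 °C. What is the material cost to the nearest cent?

$10.80

Interior volume = 288 − 91 = 197 cm³.
Deposited infill = 0.40 × 197 = 78.8 cm³.
Deposited volume = 91 + 78.8, so 169.8 cm³.
Mass = 169.8 × 1.2, so 203.76 g.
Cost = 203.76 g / 1000 × $53/kg = $10.80.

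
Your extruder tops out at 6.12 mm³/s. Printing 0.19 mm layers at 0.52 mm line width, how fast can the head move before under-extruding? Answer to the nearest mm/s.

A: 0.19 × 0.52 → 0.0988 mm².
v_max = Q/A = 6.12/0.0988 = 61.94 mm/s → 62 mm/s.

62 mm/s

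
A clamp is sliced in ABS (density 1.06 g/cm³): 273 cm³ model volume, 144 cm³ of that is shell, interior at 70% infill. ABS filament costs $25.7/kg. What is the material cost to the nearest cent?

Infill region = 273 − 144 = 129 cm³.
Infill deposited = 0.70 × 129 = 90.3 cm³.
Deposited volume = 144 + 90.3, so 234.3 cm³.
Mass: 234.3 × 1.06 → 248.358 g.
Cost = 248.358 g / 1000 × $25.7/kg = $6.38.

$6.38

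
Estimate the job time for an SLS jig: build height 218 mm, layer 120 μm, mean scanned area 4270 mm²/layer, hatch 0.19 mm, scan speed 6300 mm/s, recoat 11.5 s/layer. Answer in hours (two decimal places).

7.60 hours

Layers = ⌈218/0.12⌉ = 1817.
Scan path per layer = 4270 / 0.19 = 22473.7 mm.
Per-layer scan time: 22473.7 / 6300 → 3.5673 s.
Time per layer: 3.5673 + 11.5 → 15.0673 s.
Total: 1817 × 15.0673 s = 27377.2841 s → 7.60 hours.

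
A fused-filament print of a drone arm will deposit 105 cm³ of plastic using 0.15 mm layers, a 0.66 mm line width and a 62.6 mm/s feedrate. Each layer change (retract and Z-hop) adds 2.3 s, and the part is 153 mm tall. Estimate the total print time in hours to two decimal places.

Bead cross-section = 0.15 × 0.66, so 0.099 mm².
Toolpath length = 105 cm³ / 0.099 mm² = 105000 / 0.099 = 1060606.1 mm.
Extrusion time: 1060606.1 / 62.6 → 16942.6 s.
Layers = ⌈153/0.15⌉ = 1020.
Z-hop total = 1020 × 2.3, so 2346 s.
Total = 16942.6 + 2346 = 19288.6 s = 5.36 hours.

5.36 hours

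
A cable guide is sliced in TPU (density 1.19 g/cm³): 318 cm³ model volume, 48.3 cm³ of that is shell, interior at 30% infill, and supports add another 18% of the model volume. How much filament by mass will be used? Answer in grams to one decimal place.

221.9 g

Volume inside the shell = 318 − 48.3 = 269.7 cm³.
Deposited infill: 0.30 × 269.7 → 80.91 cm³.
Support: 0.18 × 318 → 57.24 cm³.
Deposited volume = 48.3 + 80.91 + 57.24, so 186.45 cm³.
Mass: 186.45 × 1.19 → 221.8755 g.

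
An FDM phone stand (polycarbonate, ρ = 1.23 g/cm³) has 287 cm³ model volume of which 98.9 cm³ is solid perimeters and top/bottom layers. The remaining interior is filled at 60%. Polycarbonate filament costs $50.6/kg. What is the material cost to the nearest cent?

Infill region: 287 − 98.9 → 188.1 cm³.
Infill deposited = 0.60 × 188.1 = 112.86 cm³.
Total extruded = 98.9 + 112.86, so 211.76 cm³.
Mass = 211.76 × 1.23 = 260.4648 g.
Cost = 260.4648 g / 1000 × $50.6/kg = $13.18.

$13.18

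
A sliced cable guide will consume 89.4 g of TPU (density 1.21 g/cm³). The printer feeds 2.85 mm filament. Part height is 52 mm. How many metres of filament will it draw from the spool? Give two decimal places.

11.58 m

Volume = 89.4 g / 1.21 g·cm⁻³ = 73.8843 cm³ = 73884.3 mm³.
Filament cross-section = π × (2.85/2)² = 6.3794 mm².
L = V/A = 73884.3/6.3794 = 11581.7 mm → 11.58 m.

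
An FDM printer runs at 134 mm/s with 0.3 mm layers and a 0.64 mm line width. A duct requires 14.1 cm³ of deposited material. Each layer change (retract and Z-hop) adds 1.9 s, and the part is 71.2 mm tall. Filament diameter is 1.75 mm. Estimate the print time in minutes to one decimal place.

16.7 minutes

Bead cross-section = 0.3 × 0.64, so 0.192 mm².
Total extruded path = 14100/0.192 = 73437.5 mm.
Print-move time = 73437.5 / 134, so 548 s.
Number of layers: 71.2 / 0.3 → 238 (rounded up).
Non-print overhead: 238 × 1.9 → 452.2 s.
Total = 548 + 452.2 = 1000.2 s = 16.7 minutes.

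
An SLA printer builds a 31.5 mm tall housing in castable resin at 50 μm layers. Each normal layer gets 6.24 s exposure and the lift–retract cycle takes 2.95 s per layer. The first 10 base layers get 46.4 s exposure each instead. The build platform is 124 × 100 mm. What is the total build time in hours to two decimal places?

Layers = ⌈31.5/0.05⌉ = 630.
Base layers: 10 × (46.4 + 2.95) → 493.5 s.
Normal layers = 620 × (6.24 + 2.95), so 5697.8 s.
Sum: 493.5 + 5697.8 = 6191.3 s → 1.72 hours.

1.72 hours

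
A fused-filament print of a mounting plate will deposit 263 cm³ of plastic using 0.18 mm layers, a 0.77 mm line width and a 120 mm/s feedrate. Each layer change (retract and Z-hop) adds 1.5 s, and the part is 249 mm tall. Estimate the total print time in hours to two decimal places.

Line area = 0.18 × 0.77, so 0.1386 mm².
Path length: 263000 mm³ / 0.1386 mm² → 1897546.9 mm.
Extrusion time = 1897546.9 / 120 = 15812.9 s.
Layer count = ceil(249 / 0.18) = 1384.
Z-hop total: 1384 × 1.5 → 2076 s.
Total = 15812.9 + 2076 = 17888.9 s = 4.97 hours.

4.97 hours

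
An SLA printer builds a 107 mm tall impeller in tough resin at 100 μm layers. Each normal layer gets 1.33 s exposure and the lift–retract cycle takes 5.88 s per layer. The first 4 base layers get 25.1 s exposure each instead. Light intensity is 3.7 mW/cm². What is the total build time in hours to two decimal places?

Layer count = ceil(107 / 0.1) = 1070.
Bottom layers = 4 × (25.1 + 5.88) = 123.92 s.
Normal layers = 1066 × (1.33 + 5.88), so 7685.86 s.
Total = 123.92 + 7685.86 = 7809.78 s = 2.17 hours.

2.17 hours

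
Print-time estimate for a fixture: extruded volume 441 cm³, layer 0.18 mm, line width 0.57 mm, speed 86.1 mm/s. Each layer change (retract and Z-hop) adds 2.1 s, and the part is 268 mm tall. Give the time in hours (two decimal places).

14.74 hours

Extrusion cross-section = 0.18 × 0.57, so 0.1026 mm².
Toolpath length = 441 cm³ / 0.1026 mm² = 441000 / 0.1026 = 4298245.6 mm.
Print-move time: 4298245.6 / 86.1 → 49921.6 s.
Layers = ⌈268/0.18⌉ = 1489.
Layer-change overhead = 1489 × 2.1 = 3126.9 s.
Altogether 49921.6 + 3126.9 = 53048.5 s, i.e. 14.74 hours.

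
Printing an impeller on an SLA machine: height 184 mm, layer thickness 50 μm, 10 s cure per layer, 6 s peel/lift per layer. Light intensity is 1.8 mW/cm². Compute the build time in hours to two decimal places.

Layer count = ceil(184 / 0.05) = 3680.
Cycle time = 10 + 6 = 16 s.
Total = 3680 × 16 = 58880 s = 16.36 hours.

16.36 hours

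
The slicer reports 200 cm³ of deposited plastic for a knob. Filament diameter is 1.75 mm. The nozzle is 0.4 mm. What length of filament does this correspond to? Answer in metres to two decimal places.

83.15 m

Cross-section of 1.75 mm filament: π·(1.75/2)² = 2.4053 mm².
L = 200000 mm³ / 2.4053 mm² = 83149.71 mm, i.e. 83.15 m.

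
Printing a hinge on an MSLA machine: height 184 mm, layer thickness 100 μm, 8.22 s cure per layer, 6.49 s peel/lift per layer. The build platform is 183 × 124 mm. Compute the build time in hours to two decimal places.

Layer count = ceil(184 / 0.1) = 1840.
Cycle time = 8.22 + 6.49, so 14.71 s.
Total = 1840 × 14.71 = 27066.4 s = 7.52 hours.

7.52 hours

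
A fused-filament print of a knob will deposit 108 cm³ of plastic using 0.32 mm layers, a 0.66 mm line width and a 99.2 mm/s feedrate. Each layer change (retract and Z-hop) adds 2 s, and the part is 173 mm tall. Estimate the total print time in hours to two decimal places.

1.73 hours

Extrusion cross-section = 0.32 × 0.66 = 0.2112 mm².
Toolpath length = 108 cm³ / 0.2112 mm² = 108000 / 0.2112 = 511363.6 mm.
Extrusion time: 511363.6 / 99.2 → 5154.9 s.
Layers = ⌈173/0.32⌉ = 541.
Non-print overhead: 541 × 2 → 1082 s.
Total = 5154.9 + 1082 = 6236.9 s = 1.73 hours.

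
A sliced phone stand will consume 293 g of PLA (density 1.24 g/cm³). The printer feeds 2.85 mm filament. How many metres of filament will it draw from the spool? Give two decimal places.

37.04 m

Volume = 293 g / 1.24 g·cm⁻³ = 236.2903 cm³ = 236290.3 mm³.
Filament cross-section = π × (2.85/2)² = 6.3794 mm².
L = V/A = 236290.3/6.3794 = 37039.58 mm → 37.04 m.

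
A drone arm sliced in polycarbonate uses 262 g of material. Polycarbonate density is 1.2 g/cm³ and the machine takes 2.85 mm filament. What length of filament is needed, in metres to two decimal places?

Extruded volume: 262/1.2 = 218.3333 cm³ (218333.3 mm³).
Cross-section of 2.85 mm filament: π·(2.85/2)² = 6.3794 mm².
Length = 218333.3 / 6.3794 = 34224.74 mm = 34.22 m.

34.22 m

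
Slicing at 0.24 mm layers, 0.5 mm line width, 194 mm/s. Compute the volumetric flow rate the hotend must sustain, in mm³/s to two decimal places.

23.28

A = 0.24 × 0.5, so 0.12 mm².
Q = v·A = 194 × 0.12 = 23.28 mm³/s.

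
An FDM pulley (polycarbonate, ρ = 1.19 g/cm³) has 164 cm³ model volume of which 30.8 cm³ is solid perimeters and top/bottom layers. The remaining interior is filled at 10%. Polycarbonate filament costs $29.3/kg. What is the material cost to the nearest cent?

Infill region = 164 − 30.8, so 133.2 cm³.
Deposited infill: 0.10 × 133.2 → 13.32 cm³.
Deposited volume: 30.8 + 13.32 → 44.12 cm³.
Mass = 44.12 × 1.19 = 52.5028 g.
At $29.3/kg: 52.5028/1000 × 29.3 = $1.54.

$1.54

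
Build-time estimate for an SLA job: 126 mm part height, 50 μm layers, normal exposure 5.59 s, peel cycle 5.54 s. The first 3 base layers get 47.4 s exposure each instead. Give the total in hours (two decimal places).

7.83 hours

Number of layers: 126 / 0.05 → 2520 (rounded up).
Burn-in layers: 3 × (47.4 + 5.54) → 158.82 s.
Regular layers = 2517 × (5.59 + 5.54) = 28014.21 s.
Total = 158.82 + 28014.21 = 28173.03 s = 7.83 hours.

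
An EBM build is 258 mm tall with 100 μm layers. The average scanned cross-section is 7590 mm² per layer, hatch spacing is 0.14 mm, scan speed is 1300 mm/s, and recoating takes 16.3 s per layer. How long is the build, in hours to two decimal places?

41.57 hours

Layer count = ceil(258 / 0.1) = 2580.
Per-layer scan distance = 7590 / 0.14 = 54214.3 mm.
Scan time per layer: 54214.3 / 1300 → 41.7033 s.
Layer cycle = 41.7033 + 16.3, so 58.0033 s.
Build time = 2580 × 58.0033 = 149648.514 s = 41.57 hours.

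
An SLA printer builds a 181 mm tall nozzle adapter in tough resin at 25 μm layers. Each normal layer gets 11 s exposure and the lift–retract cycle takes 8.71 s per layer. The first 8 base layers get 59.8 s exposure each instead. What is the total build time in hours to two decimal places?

Layer count = ceil(181 / 0.025) = 7240.
Bottom layers = 8 × (59.8 + 8.71), so 548.08 s.
Normal layers = 7232 × (11 + 8.71), so 142542.72 s.
Sum: 548.08 + 142542.72 = 143090.8 s → 39.75 hours.

39.75 hours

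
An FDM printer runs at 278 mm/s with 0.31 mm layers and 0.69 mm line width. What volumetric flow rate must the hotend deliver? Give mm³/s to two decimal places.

59.46

Bead cross-section: 0.31 × 0.69 → 0.2139 mm².
Volumetric flow = 278 × 0.2139 = 59.46 mm³/s.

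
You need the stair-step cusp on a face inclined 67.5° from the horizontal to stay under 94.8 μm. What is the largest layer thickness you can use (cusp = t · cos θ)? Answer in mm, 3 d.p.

0.248 mm

t = h_c / cos θ = 0.0948 / 0.3827 = 0.248 mm.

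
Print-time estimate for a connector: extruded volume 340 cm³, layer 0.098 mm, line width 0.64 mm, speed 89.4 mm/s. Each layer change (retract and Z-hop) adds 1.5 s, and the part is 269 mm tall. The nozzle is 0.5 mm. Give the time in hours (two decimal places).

17.99 hours

Line area = 0.098 × 0.64 = 0.06272 mm².
Toolpath length = 340 cm³ / 0.06272 mm² = 340000 / 0.06272 = 5420918.4 mm.
Time extruding = 5420918.4 / 89.4 = 60636.7 s.
Layer count = ceil(269 / 0.098) = 2745.
Z-hop total: 2745 × 1.5 → 4117.5 s.
Total = 60636.7 + 4117.5 = 64754.2 s = 17.99 hours.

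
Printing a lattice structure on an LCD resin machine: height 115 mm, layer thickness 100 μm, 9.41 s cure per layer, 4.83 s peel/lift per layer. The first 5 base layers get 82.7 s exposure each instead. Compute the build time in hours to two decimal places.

Number of layers: 115 / 0.1 → 1150 (rounded up).
Bottom layers = 5 × (82.7 + 4.83) = 437.65 s.
Remaining layers: 1145 × (9.41 + 4.83) → 16304.8 s.
Sum: 437.65 + 16304.8 = 16742.45 s → 4.65 hours.

4.65 hours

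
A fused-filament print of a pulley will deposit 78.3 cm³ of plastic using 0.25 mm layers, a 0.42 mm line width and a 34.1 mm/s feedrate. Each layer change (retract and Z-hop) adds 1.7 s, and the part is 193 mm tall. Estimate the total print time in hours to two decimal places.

6.44 hours

Bead cross-section = 0.25 × 0.42 = 0.105 mm².
Path length: 78300 mm³ / 0.105 mm² → 745714.3 mm.
Print-move time = 745714.3 / 34.1 = 21868.5 s.
Number of layers: 193 / 0.25 → 772 (rounded up).
Layer-change overhead = 772 × 1.7 = 1312.4 s.
Total = 21868.5 + 1312.4 = 23180.9 s = 6.44 hours.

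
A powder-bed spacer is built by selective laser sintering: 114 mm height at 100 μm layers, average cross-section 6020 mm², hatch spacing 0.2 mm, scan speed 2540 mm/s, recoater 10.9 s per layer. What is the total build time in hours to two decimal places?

Number of layers: 114 / 0.1 → 1140 (rounded up).
Hatch length per layer = 6020 / 0.2 = 30100 mm.
Per-layer scan time: 30100 / 2540 → 11.8504 s.
Layer cycle = 11.8504 + 10.9, so 22.7504 s.
Build time = 1140 × 22.7504 = 25935.456 s = 7.20 hours.

7.20 hours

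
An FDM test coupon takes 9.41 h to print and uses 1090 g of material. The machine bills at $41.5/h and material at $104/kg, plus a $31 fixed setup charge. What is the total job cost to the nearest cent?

$534.88

Time charge = 41.5 × 9.41 = $390.515.
Feedstock cost = 104 × 1090/1000, so $113.36.
Total = 390.515 + 113.36 + 31 = 534.875 ≈ $534.88.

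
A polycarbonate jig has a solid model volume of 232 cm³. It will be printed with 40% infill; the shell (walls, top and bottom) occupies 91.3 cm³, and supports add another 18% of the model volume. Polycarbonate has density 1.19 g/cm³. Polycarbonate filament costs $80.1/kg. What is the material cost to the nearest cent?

Infill region = 232 − 91.3 = 140.7 cm³.
Deposited infill: 0.40 × 140.7 → 56.28 cm³.
Support: 0.18 × 232 → 41.76 cm³.
Deposited volume: 91.3 + 56.28 + 41.76 → 189.34 cm³.
Mass = 189.34 × 1.19 = 225.3146 g.
At $80.1/kg: 225.3146/1000 × 80.1 = $18.05.

$18.05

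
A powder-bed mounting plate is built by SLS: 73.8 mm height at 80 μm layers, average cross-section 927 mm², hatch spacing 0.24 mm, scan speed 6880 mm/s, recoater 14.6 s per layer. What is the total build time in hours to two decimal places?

3.89 hours

Layers = ⌈73.8/0.08⌉ = 923.
Per-layer scan distance: 927 / 0.24 → 3862.5 mm.
Laser time per layer: 3862.5 / 6880 → 0.5614 s.
Layer cycle = 0.5614 + 14.6 = 15.1614 s.
Total: 923 × 15.1614 s = 13993.9722 s → 3.89 hours.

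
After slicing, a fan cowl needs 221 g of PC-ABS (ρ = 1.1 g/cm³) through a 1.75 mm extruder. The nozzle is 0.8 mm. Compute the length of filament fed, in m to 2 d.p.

Volume = 221 g / 1.1 g·cm⁻³ = 200.9091 cm³ = 200909.1 mm³.
A = π r² = π × 0.875² = 2.4053 mm².
Length = 200909.1 / 2.4053 = 83527.67 mm = 83.53 m.

83.53 m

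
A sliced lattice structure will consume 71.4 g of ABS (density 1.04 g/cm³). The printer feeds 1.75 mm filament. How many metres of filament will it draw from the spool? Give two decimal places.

28.54 m

Extruded volume: 71.4/1.04 = 68.6538 cm³ (68653.8 mm³).
A = π r² = π × 0.875² = 2.4053 mm².
Length = 68653.8 / 2.4053 = 28542.72 mm = 28.54 m.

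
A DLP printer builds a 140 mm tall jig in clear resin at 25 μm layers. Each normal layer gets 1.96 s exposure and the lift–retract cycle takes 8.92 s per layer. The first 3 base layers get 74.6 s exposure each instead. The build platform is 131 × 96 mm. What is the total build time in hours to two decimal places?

Layer count = ceil(140 / 0.025) = 5600.
Bottom layers = 3 × (74.6 + 8.92) = 250.56 s.
Remaining layers = 5597 × (1.96 + 8.92), so 60895.36 s.
Total = 250.56 + 60895.36 = 61145.92 s = 16.98 hours.

16.98 hours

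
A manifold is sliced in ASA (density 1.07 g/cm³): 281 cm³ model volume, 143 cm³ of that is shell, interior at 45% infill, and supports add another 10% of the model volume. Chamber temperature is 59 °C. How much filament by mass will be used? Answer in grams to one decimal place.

249.5 g

Volume inside the shell = 281 − 143 = 138 cm³.
Infill deposited = 0.45 × 138 = 62.1 cm³.
Support: 0.10 × 281 → 28.1 cm³.
Total printed volume = 143 + 62.1 + 28.1 = 233.2 cm³.
Mass = 233.2 × 1.07 = 249.524 g.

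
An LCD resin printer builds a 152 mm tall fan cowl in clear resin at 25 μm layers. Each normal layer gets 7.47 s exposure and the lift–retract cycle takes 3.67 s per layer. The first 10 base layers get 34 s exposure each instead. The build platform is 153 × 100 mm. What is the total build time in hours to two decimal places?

Layer count = ceil(152 / 0.025) = 6080.
Base layers = 10 × (34 + 3.67), so 376.7 s.
Remaining layers = 6070 × (7.47 + 3.67) = 67619.8 s.
Total = 376.7 + 67619.8 = 67996.5 s = 18.89 hours.

18.89 hours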